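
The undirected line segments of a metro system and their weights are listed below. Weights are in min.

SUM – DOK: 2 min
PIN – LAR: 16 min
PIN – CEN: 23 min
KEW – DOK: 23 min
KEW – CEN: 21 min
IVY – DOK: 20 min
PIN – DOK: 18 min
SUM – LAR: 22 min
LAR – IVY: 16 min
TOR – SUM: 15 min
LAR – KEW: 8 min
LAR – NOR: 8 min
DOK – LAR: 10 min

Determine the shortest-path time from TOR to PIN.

35 min

Compare a few routes:
TOR - SUM - LAR - PIN: 15+22+16 = 53
TOR - SUM - DOK - LAR - PIN: 15+2+10+16 = 43
TOR - SUM - DOK - KEW - LAR - PIN: 15+2+23+8+16 = 64
TOR - SUM - DOK - PIN: 15+2+18 = 35
The minimum is 35 min via TOR - SUM - DOK - PIN.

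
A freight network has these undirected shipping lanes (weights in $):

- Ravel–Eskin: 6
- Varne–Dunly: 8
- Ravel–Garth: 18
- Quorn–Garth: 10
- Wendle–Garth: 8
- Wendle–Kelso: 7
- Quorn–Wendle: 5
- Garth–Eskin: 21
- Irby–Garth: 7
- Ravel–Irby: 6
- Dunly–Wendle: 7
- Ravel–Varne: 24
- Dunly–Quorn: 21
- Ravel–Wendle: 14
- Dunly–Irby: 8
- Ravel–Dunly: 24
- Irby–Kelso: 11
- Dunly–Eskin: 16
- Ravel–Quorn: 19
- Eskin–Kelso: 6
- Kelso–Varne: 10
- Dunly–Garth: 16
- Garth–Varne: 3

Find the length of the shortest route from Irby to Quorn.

$17

Running Dijkstra from Irby:
Irby: 0
Ravel: 6  (via Irby)
Garth: 7  (via Irby)
Dunly: 8  (via Irby)
Varne: 10  (via Garth)
Kelso: 11  (via Irby)
Eskin: 12  (via Ravel)
Wendle: 15  (via Garth)
Quorn: 17  (via Garth)
Shortest route: Irby → Garth → Quorn = $17.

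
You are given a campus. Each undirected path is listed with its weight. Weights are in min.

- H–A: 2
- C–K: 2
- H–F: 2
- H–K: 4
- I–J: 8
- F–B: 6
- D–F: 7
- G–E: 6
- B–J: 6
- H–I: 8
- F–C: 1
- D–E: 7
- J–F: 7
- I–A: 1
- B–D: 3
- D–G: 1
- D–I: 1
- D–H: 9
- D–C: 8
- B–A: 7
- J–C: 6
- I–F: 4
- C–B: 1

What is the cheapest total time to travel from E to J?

16 min

Settle nodes by increasing distance from E:
E: 0
G: 6  (via E)
D: 7  (via E)
I: 8  (via D)
A: 9  (via I)
B: 10  (via D)
C: 11  (via B)
H: 11  (via A)
F: 12  (via I)
K: 13  (via C)
J: 16  (via I)
Shortest route: E–D–I–J = 16 min.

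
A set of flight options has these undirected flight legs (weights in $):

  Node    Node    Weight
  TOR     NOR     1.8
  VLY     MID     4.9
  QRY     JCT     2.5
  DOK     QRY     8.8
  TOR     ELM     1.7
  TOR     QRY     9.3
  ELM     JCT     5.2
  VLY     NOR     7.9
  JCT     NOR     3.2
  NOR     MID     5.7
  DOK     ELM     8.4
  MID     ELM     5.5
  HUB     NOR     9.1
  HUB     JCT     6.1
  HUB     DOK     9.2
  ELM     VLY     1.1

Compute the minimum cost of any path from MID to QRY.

Shortest distances from MID:
MID: 0
VLY: 4.9  (via MID)
ELM: 5.5  (via MID)
NOR: 5.7  (via MID)
TOR: 7.2  (via ELM)
JCT: 8.9  (via NOR)
QRY: 11.4  (via JCT)
Shortest route: MID–NOR–JCT–QRY = $11.4.

$11.4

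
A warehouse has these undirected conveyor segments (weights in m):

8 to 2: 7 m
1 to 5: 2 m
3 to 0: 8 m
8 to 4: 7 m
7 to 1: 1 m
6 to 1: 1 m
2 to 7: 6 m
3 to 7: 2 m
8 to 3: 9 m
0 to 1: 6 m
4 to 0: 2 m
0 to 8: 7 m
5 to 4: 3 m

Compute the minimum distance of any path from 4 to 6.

Enumerating some paths:
4–0–3–7–1–6: 2+8+2+1+1 = 14
4–5–1–6: 3+2+1 = 6
4–0–1–6: 2+6+1 = 9
Cheapest is 4–5–1–6 at 6 m.

6 m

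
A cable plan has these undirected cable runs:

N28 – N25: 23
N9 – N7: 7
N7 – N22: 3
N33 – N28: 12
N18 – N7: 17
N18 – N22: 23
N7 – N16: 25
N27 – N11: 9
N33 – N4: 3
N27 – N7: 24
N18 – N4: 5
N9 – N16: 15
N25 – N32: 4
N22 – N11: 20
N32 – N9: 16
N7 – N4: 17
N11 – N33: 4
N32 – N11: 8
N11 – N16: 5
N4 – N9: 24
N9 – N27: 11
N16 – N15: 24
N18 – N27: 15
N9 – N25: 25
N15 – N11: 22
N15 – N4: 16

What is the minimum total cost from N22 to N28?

Shortest distances from N22:
N22: 0
N7: 3  (via N22)
N9: 10  (via N7)
N4: 20  (via N7)
N18: 20  (via N7)
N11: 20  (via N22)
N27: 21  (via N9)
N33: 23  (via N4)
N16: 25  (via N9)
N32: 26  (via N9)
N25: 30  (via N32)
N28: 35  (via N33)
Shortest route: N22–N7–N4–N33–N28 = 35.

35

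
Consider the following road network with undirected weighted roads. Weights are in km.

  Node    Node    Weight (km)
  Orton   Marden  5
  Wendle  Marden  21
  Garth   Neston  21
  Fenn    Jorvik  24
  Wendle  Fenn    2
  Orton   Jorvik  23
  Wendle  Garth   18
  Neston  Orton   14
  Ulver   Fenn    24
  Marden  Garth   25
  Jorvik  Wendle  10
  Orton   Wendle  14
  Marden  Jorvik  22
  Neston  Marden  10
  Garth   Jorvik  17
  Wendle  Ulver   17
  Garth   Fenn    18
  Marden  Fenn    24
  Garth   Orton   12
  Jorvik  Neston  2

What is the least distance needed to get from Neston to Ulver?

29 km

Enumerating some paths:
Neston → Jorvik → Wendle → Fenn → Ulver: 2+10+2+24 = 38
Neston → Jorvik → Wendle → Ulver: 2+10+17 = 29
Cheapest is Neston → Jorvik → Wendle → Ulver at 29 km.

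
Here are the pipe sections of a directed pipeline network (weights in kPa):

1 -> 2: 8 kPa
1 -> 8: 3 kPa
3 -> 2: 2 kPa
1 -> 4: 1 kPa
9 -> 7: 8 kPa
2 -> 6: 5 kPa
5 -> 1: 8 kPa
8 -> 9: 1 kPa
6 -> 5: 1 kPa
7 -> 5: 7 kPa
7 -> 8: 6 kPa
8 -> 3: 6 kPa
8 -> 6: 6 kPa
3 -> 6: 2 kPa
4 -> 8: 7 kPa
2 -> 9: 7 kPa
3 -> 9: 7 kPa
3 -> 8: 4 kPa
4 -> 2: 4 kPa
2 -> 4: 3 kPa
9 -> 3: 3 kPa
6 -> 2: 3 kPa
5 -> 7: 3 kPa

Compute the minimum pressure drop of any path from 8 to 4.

Shortest distances from 8:
8: 0
9: 1  (via 8)
3: 4  (via 9)
2: 6  (via 3)
6: 6  (via 8)
5: 7  (via 6)
4: 9  (via 2)
Shortest route: 8–9–3–2–4 = 9 kPa.

9 kPa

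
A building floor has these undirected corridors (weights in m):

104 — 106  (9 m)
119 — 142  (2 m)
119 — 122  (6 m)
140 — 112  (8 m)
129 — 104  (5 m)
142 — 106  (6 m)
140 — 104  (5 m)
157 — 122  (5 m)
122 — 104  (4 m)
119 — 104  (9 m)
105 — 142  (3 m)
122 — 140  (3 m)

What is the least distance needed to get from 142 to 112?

Shortest distances from 142:
142: 0
119: 2  (via 142)
105: 3  (via 142)
106: 6  (via 142)
122: 8  (via 119)
104: 11  (via 119)
140: 11  (via 122)
157: 13  (via 122)
129: 16  (via 104)
112: 19  (via 140)
Shortest route: 142–119–122–140–112 = 19 m.

19 m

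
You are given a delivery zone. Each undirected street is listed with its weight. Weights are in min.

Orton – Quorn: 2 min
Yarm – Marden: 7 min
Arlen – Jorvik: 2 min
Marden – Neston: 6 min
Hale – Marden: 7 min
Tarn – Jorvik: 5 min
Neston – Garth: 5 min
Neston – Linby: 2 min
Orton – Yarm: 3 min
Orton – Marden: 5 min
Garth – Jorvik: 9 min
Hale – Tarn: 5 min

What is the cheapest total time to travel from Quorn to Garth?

18 min

Settle nodes by increasing distance from Quorn:
Quorn: 0
Orton: 2  (via Quorn)
Yarm: 5  (via Orton)
Marden: 7  (via Orton)
Neston: 13  (via Marden)
Hale: 14  (via Marden)
Linby: 15  (via Neston)
Garth: 18  (via Neston)
Shortest route: Quorn–Orton–Marden–Neston–Garth = 18 min.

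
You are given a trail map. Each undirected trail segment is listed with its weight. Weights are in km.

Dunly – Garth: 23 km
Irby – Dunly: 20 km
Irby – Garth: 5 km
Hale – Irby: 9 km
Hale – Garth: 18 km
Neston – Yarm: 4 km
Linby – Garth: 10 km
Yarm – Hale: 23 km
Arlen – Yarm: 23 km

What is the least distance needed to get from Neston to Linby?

Candidate routes:
Neston → Yarm → Hale → Irby → Dunly → Garth → Linby: 4+23+9+20+23+10 = 89
Neston → Yarm → Hale → Garth → Linby: 4+23+18+10 = 55
Neston → Yarm → Hale → Irby → Garth → Linby: 4+23+9+5+10 = 51
The minimum is 51 km via Neston → Yarm → Hale → Irby → Garth → Linby.

51 km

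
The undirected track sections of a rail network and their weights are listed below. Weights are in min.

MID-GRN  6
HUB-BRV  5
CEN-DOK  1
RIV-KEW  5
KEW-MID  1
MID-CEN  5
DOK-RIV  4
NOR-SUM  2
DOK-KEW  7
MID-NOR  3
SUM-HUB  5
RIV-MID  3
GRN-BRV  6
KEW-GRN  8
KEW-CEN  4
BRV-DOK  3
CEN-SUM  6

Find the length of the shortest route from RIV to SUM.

8 min

Compare a few routes:
RIV–DOK–CEN–SUM: 4+1+6 = 11
RIV–MID–NOR–SUM: 3+3+2 = 8
The minimum is 8 min via RIV–MID–NOR–SUM.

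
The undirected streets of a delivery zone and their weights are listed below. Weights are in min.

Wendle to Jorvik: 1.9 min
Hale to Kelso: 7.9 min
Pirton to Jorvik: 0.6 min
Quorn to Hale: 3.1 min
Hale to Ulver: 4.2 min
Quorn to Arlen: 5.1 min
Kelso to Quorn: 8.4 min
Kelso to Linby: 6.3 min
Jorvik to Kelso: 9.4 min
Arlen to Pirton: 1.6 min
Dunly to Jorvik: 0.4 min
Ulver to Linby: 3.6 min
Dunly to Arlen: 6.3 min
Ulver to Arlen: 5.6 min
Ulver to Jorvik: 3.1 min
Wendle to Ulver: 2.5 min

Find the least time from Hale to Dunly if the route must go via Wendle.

9 min

Shortest Hale→Wendle: Hale–Ulver–Wendle = 6.7
Shortest Wendle→Dunly: Wendle–Jorvik–Dunly = 2.3
Total via Wendle: 6.7 + 2.3 = 9 min.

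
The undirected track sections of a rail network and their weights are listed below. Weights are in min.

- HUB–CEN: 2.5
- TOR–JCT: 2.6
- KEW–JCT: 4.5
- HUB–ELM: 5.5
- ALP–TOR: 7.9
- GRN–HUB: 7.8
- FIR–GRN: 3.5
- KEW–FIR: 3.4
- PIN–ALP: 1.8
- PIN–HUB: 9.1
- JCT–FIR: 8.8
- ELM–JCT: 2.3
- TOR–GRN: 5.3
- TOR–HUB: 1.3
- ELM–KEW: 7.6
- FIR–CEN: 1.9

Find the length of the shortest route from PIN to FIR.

13.5 min

Running Dijkstra from PIN:
PIN: 0
ALP: 1.8  (via PIN)
HUB: 9.1  (via PIN)
TOR: 9.7  (via ALP)
CEN: 11.6  (via HUB)
JCT: 12.3  (via TOR)
FIR: 13.5  (via CEN)
Shortest route: PIN → HUB → CEN → FIR = 13.5 min.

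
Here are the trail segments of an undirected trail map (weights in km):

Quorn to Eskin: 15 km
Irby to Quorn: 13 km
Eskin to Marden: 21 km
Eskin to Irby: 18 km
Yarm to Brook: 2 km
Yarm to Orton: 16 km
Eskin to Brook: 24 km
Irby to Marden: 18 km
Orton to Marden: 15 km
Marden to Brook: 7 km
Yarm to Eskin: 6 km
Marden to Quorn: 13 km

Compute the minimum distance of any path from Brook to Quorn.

20 km

Running Dijkstra from Brook:
Brook: 0
Yarm: 2  (via Brook)
Marden: 7  (via Brook)
Eskin: 8  (via Yarm)
Orton: 18  (via Yarm)
Quorn: 20  (via Marden)
Shortest route: Brook–Marden–Quorn = 20 km.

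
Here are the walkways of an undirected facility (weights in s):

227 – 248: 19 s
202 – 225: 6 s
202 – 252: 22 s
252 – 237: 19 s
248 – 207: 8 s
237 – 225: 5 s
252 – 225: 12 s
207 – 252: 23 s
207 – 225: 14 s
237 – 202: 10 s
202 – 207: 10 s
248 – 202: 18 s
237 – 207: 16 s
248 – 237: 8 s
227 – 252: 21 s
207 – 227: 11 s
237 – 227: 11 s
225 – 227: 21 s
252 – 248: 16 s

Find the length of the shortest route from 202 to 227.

Running Dijkstra from 202:
202: 0
225: 6  (via 202)
207: 10  (via 202)
237: 10  (via 202)
248: 18  (via 202)
252: 18  (via 225)
227: 21  (via 207)
Shortest route: 202 → 207 → 227 = 21 s.

21 s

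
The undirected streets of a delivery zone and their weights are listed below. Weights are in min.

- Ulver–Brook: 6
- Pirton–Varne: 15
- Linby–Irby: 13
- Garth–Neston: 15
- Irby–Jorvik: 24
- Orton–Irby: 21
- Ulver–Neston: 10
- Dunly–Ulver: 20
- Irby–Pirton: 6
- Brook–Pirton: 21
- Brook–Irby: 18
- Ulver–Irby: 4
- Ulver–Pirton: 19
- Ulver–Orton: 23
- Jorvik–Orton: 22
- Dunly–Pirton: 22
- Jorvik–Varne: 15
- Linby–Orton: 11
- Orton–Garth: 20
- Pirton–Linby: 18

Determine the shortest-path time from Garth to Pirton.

35 min

Settle nodes by increasing distance from Garth:
Garth: 0
Neston: 15  (via Garth)
Orton: 20  (via Garth)
Ulver: 25  (via Neston)
Irby: 29  (via Ulver)
Linby: 31  (via Orton)
Brook: 31  (via Ulver)
Pirton: 35  (via Irby)
Shortest route: Garth → Neston → Ulver → Irby → Pirton = 35 min.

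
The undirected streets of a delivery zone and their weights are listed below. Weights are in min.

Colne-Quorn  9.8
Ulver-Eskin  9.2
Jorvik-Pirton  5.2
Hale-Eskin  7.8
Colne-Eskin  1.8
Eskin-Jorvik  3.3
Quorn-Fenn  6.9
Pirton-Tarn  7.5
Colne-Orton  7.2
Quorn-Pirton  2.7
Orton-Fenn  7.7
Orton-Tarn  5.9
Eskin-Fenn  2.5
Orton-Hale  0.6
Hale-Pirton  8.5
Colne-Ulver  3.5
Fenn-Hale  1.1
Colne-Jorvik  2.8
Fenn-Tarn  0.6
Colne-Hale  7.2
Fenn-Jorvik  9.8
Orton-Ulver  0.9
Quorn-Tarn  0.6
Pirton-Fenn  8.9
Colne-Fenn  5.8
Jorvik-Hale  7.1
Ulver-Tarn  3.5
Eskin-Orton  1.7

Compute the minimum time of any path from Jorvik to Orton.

5 min

Enumerating some paths:
Jorvik → Colne → Eskin → Orton: 2.8+1.8+1.7 = 6.3
Jorvik → Colne → Ulver → Orton: 2.8+3.5+0.9 = 7.2
Jorvik → Eskin → Orton: 3.3+1.7 = 5
Cheapest is Jorvik → Eskin → Orton at 5 min.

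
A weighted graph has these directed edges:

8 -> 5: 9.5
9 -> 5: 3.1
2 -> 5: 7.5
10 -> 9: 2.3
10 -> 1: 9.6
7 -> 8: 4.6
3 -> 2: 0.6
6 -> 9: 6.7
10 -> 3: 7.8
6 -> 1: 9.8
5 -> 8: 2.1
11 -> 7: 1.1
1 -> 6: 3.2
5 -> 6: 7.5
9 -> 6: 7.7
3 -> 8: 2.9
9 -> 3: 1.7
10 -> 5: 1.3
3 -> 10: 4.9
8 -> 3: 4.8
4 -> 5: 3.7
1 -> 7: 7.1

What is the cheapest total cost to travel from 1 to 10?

16.5

Enumerating some paths:
1–6–9–3–10: 3.2+6.7+1.7+4.9 = 16.5
1–7–8–3–10: 7.1+4.6+4.8+4.9 = 21.4
Cheapest is 1–6–9–3–10 at 16.5.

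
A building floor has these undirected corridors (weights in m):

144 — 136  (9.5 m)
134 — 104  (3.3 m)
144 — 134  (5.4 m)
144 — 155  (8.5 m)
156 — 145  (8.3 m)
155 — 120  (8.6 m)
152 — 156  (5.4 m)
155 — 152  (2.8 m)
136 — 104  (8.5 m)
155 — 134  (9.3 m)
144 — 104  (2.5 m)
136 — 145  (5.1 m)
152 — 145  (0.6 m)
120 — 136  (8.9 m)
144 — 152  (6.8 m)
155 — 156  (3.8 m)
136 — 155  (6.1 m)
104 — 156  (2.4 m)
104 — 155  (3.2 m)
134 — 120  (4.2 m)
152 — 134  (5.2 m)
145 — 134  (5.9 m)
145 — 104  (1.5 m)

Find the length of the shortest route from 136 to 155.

6.1 m

Compare a few routes:
136–155: 6.1 = 6.1
136–145–152–155: 5.1+0.6+2.8 = 8.5
Cheapest is 136–155 at 6.1 m.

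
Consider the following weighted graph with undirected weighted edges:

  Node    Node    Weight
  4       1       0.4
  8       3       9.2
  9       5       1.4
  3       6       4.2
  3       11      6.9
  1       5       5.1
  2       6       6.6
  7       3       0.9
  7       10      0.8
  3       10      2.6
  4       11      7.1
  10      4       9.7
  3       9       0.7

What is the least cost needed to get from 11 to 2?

Enumerating some paths:
11 → 3 → 6 → 2: 6.9+4.2+6.6 = 17.7
11 → 4 → 1 → 5 → 9 → 3 → 6 → 2: 7.1+0.4+5.1+1.4+0.7+4.2+6.6 = 25.5
11 → 4 → 10 → 7 → 3 → 6 → 2: 7.1+9.7+0.8+0.9+4.2+6.6 = 29.3
11 → 4 → 10 → 3 → 6 → 2: 7.1+9.7+2.6+4.2+6.6 = 30.2
Cheapest is 11 → 3 → 6 → 2 at 17.7.

17.7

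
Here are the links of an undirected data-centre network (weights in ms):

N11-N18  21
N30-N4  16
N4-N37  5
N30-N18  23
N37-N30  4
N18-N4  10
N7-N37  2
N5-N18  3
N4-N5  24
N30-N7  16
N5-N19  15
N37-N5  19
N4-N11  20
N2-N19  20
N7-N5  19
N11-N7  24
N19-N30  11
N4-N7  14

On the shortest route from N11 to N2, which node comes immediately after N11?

Candidate routes:
N11 → N4 → N37 → N30 → N19 → N2: 20+5+4+11+20 = 60
N11 → N7 → N37 → N30 → N19 → N2: 24+2+4+11+20 = 61
N11 → N18 → N5 → N19 → N2: 21+3+15+20 = 59
Cheapest is N11 → N18 → N5 → N19 → N2 at 59 ms.
So from N11 the first move is to N18.

N18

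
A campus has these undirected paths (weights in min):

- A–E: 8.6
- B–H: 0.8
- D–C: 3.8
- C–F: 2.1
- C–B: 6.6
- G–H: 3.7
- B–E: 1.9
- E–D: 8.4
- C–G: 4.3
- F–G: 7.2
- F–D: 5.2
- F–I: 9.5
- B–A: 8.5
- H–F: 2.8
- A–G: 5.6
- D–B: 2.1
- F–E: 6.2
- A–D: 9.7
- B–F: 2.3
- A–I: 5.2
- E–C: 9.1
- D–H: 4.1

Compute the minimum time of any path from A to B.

8.5 min

Candidate routes:
A → E → B: 8.6+1.9 = 10.5
A → B: 8.5 = 8.5
A → G → H → B: 5.6+3.7+0.8 = 10.1
Cheapest is A → B at 8.5 min.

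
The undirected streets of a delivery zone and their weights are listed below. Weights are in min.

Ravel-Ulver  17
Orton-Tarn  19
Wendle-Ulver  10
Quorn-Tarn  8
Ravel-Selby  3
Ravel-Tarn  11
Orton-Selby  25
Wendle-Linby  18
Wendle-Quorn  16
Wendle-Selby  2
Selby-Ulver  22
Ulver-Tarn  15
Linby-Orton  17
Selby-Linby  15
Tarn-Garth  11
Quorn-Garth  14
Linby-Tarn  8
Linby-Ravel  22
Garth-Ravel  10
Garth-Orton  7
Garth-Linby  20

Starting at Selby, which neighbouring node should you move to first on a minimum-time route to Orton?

Compare a few routes:
Selby → Ravel → Garth → Orton: 3+10+7 = 20
Selby → Orton: 25 = 25
Selby → Ravel → Tarn → Garth → Orton: 3+11+11+7 = 32
The minimum is 20 min via Selby → Ravel → Garth → Orton.
So from Selby the first move is to Ravel.

Ravel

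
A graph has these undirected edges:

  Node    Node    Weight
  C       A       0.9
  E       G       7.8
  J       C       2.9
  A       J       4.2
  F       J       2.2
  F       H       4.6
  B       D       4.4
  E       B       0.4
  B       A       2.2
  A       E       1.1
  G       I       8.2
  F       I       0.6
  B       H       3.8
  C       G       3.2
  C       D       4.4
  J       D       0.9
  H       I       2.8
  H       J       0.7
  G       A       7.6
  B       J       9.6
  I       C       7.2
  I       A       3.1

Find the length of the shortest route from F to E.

Running Dijkstra from F:
F: 0
I: 0.6  (via F)
J: 2.2  (via F)
H: 2.9  (via J)
D: 3.1  (via J)
A: 3.7  (via I)
C: 4.6  (via A)
E: 4.8  (via A)
Shortest route: F–I–A–E = 4.8.

4.8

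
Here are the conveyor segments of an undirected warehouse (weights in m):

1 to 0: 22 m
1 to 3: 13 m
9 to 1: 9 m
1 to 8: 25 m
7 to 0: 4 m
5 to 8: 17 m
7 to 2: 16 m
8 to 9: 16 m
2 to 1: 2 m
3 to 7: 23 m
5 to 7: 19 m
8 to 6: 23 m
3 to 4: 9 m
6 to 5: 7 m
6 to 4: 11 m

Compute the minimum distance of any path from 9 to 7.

27 m

Candidate routes:
9 → 1 → 2 → 7: 9+2+16 = 27
9 → 1 → 0 → 7: 9+22+4 = 35
9 → 1 → 3 → 7: 9+13+23 = 45
9 → 8 → 5 → 7: 16+17+19 = 52
The minimum is 27 m via 9 → 1 → 2 → 7.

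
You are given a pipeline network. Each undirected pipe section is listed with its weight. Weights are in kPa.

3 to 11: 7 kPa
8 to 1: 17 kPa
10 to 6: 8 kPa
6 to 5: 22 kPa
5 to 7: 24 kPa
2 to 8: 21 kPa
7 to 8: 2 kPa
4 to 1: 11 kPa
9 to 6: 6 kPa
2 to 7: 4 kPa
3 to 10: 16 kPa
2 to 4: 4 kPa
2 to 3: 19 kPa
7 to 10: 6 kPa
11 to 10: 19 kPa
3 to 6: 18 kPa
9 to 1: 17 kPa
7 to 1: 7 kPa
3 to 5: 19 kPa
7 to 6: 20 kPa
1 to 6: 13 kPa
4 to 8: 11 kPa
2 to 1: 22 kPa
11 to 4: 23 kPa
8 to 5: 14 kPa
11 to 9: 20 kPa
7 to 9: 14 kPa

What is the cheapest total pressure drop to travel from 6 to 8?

16 kPa

Candidate routes:
6 → 1 → 7 → 8: 13+7+2 = 22
6 → 9 → 7 → 8: 6+14+2 = 22
6 → 10 → 7 → 8: 8+6+2 = 16
6 → 7 → 8: 20+2 = 22
The minimum is 16 kPa via 6 → 10 → 7 → 8.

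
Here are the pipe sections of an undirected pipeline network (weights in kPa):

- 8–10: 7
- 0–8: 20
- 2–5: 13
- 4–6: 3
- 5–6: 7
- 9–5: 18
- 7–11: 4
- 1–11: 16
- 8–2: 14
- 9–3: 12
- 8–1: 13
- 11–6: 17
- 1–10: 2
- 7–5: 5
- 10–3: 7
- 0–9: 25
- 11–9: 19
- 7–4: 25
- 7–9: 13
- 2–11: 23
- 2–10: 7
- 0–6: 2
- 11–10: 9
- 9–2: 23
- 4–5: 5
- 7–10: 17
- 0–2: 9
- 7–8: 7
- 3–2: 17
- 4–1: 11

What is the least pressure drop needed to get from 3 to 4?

Running Dijkstra from 3:
3: 0
10: 7  (via 3)
1: 9  (via 10)
9: 12  (via 3)
2: 14  (via 10)
8: 14  (via 10)
11: 16  (via 10)
4: 20  (via 1)
Shortest route: 3–10–1–4 = 20 kPa.

20 kPa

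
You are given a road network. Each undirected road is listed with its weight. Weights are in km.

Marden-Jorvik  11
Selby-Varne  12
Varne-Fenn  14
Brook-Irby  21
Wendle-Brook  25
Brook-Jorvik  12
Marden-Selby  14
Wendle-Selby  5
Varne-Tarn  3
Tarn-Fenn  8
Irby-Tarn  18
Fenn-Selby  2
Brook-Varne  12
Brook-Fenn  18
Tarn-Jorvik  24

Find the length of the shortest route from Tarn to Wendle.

Shortest distances from Tarn:
Tarn: 0
Varne: 3  (via Tarn)
Fenn: 8  (via Tarn)
Selby: 10  (via Fenn)
Wendle: 15  (via Selby)
Shortest route: Tarn–Fenn–Selby–Wendle = 15 km.

15 km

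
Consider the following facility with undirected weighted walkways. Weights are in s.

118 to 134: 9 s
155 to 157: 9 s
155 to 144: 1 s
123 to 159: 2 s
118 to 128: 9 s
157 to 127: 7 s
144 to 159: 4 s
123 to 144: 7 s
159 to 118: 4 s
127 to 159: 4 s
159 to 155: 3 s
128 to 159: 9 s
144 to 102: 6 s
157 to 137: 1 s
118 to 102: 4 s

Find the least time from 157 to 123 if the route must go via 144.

Best 157 to 144: 157 → 155 → 144 costing 10
Shortest 144→123: 144 → 159 → 123 = 6
Total via 144: 10 + 6 = 16 s.

16 s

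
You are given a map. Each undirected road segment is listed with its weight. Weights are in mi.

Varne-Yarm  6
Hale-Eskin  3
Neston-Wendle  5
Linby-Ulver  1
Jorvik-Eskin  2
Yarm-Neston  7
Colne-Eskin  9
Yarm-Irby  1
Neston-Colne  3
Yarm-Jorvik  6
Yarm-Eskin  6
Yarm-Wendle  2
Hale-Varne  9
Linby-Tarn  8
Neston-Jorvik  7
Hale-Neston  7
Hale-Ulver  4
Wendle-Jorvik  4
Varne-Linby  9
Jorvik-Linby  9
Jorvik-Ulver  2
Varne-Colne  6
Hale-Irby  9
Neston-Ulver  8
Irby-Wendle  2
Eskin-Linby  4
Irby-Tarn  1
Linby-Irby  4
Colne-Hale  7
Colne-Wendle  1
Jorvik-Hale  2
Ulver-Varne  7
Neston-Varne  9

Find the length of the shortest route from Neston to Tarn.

7 mi

Settle nodes by increasing distance from Neston:
Neston: 0
Colne: 3  (via Neston)
Wendle: 4  (via Colne)
Yarm: 6  (via Wendle)
Irby: 6  (via Wendle)
Jorvik: 7  (via Neston)
Hale: 7  (via Neston)
Tarn: 7  (via Irby)
Shortest route: Neston → Colne → Wendle → Irby → Tarn = 7 mi.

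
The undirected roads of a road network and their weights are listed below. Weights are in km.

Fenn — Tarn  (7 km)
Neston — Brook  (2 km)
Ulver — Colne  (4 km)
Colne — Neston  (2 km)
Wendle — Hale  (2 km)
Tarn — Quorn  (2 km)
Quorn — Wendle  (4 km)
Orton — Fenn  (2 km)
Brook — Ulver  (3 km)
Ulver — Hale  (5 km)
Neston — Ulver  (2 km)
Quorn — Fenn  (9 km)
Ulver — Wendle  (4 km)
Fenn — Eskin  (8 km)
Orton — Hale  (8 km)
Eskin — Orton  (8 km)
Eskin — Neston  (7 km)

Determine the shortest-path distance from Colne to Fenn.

Enumerating some paths:
Colne - Neston - Ulver - Hale - Orton - Fenn: 2+2+5+8+2 = 19
Colne - Neston - Eskin - Fenn: 2+7+8 = 17
The minimum is 17 km via Colne - Neston - Eskin - Fenn.

17 km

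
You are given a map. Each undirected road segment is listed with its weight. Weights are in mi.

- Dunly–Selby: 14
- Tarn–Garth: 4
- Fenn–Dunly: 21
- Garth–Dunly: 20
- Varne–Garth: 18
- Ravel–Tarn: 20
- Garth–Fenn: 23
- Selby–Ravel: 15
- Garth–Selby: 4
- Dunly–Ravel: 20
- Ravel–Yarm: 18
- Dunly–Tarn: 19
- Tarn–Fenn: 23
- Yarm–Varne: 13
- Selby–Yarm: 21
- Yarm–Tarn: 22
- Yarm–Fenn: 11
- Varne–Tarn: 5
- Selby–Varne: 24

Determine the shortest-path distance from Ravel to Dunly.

Settle nodes by increasing distance from Ravel:
Ravel: 0
Selby: 15  (via Ravel)
Yarm: 18  (via Ravel)
Garth: 19  (via Selby)
Tarn: 20  (via Ravel)
Dunly: 20  (via Ravel)
Shortest route: Ravel–Dunly = 20 mi.

20 mi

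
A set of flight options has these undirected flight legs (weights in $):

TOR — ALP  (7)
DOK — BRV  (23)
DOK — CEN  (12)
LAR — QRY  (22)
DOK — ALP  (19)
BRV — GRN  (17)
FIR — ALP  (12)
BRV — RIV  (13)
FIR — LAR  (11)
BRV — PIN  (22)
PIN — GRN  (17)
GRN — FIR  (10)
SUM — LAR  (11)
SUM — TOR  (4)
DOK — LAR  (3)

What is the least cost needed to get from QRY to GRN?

$43

Shortest distances from QRY:
QRY: 0
LAR: 22  (via QRY)
DOK: 25  (via LAR)
FIR: 33  (via LAR)
SUM: 33  (via LAR)
TOR: 37  (via SUM)
CEN: 37  (via DOK)
GRN: 43  (via FIR)
Shortest route: QRY–LAR–FIR–GRN = $43.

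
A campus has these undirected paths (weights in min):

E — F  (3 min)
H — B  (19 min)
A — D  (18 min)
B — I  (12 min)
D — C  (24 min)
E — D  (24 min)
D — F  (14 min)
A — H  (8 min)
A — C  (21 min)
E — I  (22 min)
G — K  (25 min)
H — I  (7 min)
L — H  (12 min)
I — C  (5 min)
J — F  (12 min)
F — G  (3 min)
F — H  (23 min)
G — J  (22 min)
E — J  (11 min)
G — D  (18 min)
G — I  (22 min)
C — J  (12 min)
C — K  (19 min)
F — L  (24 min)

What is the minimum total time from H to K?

31 min

Running Dijkstra from H:
H: 0
I: 7  (via H)
A: 8  (via H)
C: 12  (via I)
L: 12  (via H)
B: 19  (via H)
F: 23  (via H)
J: 24  (via C)
D: 26  (via A)
E: 26  (via F)
G: 26  (via F)
K: 31  (via C)
Shortest route: H–I–C–K = 31 min.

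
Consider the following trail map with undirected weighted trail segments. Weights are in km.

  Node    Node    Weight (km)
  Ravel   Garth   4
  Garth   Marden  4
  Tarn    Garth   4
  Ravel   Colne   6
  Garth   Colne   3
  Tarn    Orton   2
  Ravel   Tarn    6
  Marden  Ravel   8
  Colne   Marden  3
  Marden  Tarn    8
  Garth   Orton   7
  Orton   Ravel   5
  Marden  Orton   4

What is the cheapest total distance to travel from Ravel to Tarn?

Enumerating some paths:
Ravel → Tarn: 6 = 6
Ravel → Garth → Tarn: 4+4 = 8
Ravel → Colne → Garth → Tarn: 6+3+4 = 13
Ravel → Orton → Tarn: 5+2 = 7
The minimum is 6 km via Ravel → Tarn.

6 km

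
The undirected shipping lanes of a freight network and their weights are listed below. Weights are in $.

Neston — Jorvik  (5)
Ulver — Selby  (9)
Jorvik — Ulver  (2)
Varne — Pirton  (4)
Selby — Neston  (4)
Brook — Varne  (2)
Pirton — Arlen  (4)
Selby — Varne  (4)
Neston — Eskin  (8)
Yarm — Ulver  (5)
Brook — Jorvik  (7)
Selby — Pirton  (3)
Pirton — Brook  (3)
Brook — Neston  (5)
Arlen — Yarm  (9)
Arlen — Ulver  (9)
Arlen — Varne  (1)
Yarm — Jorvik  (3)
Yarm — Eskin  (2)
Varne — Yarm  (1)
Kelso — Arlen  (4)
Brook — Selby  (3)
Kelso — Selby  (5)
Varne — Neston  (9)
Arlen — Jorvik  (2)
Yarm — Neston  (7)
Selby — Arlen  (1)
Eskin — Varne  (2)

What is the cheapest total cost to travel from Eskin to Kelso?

Candidate routes:
Eskin → Yarm → Varne → Arlen → Kelso: 2+1+1+4 = 8
Eskin → Varne → Arlen → Selby → Kelso: 2+1+1+5 = 9
Eskin → Varne → Arlen → Kelso: 2+1+4 = 7
The minimum is $7 via Eskin → Varne → Arlen → Kelso.

$7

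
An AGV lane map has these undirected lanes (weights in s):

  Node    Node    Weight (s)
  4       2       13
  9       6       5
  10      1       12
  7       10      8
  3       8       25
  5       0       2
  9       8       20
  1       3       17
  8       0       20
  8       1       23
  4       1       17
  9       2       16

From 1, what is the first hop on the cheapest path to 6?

8

Enumerating some paths:
1 → 8 → 9 → 6: 23+20+5 = 48
1 → 4 → 2 → 9 → 6: 17+13+16+5 = 51
Cheapest is 1 → 8 → 9 → 6 at 48 s.
So from 1 the first move is to 8.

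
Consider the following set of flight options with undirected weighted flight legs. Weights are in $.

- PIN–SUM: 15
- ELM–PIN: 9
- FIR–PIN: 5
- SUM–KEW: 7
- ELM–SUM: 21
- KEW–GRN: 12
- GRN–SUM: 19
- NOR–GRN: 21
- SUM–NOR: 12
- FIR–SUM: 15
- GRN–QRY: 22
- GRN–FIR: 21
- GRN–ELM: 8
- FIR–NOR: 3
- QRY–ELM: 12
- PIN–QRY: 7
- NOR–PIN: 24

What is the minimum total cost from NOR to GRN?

$21

Candidate routes:
NOR → FIR → PIN → ELM → GRN: 3+5+9+8 = 25
NOR → SUM → KEW → GRN: 12+7+12 = 31
NOR → GRN: 21 = 21
NOR → FIR → GRN: 3+21 = 24
Cheapest is NOR → GRN at $21.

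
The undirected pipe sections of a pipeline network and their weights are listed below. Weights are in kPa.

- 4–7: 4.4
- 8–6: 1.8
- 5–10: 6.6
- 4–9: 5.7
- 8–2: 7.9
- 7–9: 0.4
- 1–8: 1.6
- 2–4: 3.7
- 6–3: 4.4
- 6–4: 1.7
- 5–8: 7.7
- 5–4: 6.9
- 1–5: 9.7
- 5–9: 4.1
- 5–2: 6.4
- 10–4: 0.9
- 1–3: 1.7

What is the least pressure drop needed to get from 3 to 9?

Running Dijkstra from 3:
3: 0
1: 1.7  (via 3)
8: 3.3  (via 1)
6: 4.4  (via 3)
4: 6.1  (via 6)
10: 7  (via 4)
2: 9.8  (via 4)
7: 10.5  (via 4)
9: 10.9  (via 7)
Shortest route: 3 → 6 → 4 → 7 → 9 = 10.9 kPa.

10.9 kPa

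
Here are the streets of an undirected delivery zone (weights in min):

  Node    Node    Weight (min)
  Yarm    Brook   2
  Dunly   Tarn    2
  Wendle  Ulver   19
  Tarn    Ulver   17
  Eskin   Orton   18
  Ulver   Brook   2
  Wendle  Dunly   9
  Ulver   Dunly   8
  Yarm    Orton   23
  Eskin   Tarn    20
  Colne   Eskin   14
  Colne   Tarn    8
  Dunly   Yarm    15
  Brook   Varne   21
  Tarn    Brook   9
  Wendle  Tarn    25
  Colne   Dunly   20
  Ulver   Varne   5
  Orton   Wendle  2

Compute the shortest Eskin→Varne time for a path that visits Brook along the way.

36 min

Best Eskin to Brook: Eskin–Tarn–Brook costing 29
Best Brook to Varne: Brook–Ulver–Varne costing 7
Total via Brook: 29 + 7 = 36 min.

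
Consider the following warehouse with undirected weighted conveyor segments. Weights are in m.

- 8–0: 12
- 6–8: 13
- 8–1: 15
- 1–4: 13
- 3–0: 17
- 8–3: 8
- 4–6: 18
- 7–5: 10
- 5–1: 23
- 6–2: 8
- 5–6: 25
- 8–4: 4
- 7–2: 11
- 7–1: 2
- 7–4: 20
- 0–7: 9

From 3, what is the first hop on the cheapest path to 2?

Compare a few routes:
3 - 0 - 7 - 2: 17+9+11 = 37
3 - 8 - 4 - 1 - 7 - 2: 8+4+13+2+11 = 38
3 - 8 - 1 - 7 - 2: 8+15+2+11 = 36
3 - 8 - 6 - 2: 8+13+8 = 29
The minimum is 29 m via 3 - 8 - 6 - 2.
So from 3 the first move is to 8.

8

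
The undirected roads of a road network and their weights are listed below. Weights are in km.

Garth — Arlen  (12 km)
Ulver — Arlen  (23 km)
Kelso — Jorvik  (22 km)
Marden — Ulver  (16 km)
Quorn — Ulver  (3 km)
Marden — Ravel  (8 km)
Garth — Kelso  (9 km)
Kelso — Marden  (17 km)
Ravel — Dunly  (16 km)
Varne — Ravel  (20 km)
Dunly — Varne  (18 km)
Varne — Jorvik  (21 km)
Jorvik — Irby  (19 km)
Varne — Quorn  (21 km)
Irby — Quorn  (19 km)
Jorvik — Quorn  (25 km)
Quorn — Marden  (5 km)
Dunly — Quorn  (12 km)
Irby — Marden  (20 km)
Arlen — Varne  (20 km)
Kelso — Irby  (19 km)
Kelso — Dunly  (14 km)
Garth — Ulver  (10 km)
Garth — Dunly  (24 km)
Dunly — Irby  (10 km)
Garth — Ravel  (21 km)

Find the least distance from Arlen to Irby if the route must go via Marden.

Shortest Arlen→Marden: Arlen–Garth–Ulver–Quorn–Marden = 30
Best Marden to Irby: Marden–Irby costing 20
Total via Marden: 30 + 20 = 50 km.

50 km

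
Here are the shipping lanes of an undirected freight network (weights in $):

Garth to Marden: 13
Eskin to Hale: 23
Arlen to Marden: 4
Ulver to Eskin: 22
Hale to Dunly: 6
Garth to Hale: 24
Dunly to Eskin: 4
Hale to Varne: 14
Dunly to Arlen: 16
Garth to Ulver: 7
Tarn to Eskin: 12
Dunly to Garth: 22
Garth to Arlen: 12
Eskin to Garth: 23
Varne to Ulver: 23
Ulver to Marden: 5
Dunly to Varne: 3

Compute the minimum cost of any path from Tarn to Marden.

$36

Shortest distances from Tarn:
Tarn: 0
Eskin: 12  (via Tarn)
Dunly: 16  (via Eskin)
Varne: 19  (via Dunly)
Hale: 22  (via Dunly)
Arlen: 32  (via Dunly)
Ulver: 34  (via Eskin)
Garth: 35  (via Eskin)
Marden: 36  (via Arlen)
Shortest route: Tarn–Eskin–Dunly–Arlen–Marden = $36.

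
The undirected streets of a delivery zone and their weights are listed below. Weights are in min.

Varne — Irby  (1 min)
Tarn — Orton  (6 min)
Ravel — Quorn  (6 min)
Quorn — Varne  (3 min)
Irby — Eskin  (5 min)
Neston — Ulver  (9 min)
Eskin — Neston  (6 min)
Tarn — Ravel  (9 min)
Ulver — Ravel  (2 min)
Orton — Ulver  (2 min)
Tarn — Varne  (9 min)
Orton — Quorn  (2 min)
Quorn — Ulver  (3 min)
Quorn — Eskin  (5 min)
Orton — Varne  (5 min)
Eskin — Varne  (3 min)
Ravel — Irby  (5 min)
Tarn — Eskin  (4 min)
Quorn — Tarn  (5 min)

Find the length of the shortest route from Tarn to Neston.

Candidate routes:
Tarn → Orton → Ulver → Neston: 6+2+9 = 17
Tarn → Eskin → Neston: 4+6 = 10
Tarn → Quorn → Eskin → Neston: 5+5+6 = 16
The minimum is 10 min via Tarn → Eskin → Neston.

10 min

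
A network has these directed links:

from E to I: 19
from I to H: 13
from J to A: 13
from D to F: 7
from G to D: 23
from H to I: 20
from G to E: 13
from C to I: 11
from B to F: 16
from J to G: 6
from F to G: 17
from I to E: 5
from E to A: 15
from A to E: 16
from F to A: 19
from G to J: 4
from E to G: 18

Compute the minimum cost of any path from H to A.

40

Enumerating some paths:
H–I–E–G–J–A: 20+5+18+4+13 = 60
H–I–E–A: 20+5+15 = 40
H–I–E–G–D–F–A: 20+5+18+23+7+19 = 92
Cheapest is H–I–E–A at 40.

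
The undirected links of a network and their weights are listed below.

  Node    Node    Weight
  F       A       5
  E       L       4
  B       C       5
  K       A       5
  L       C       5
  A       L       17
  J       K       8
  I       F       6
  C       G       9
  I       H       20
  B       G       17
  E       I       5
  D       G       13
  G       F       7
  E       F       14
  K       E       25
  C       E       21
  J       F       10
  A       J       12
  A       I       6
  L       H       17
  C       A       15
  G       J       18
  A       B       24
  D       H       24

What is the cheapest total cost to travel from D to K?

Enumerating some paths:
D–G–F–I–A–K: 13+7+6+6+5 = 37
D–G–F–J–K: 13+7+10+8 = 38
D–G–F–A–K: 13+7+5+5 = 30
D–G–J–K: 13+18+8 = 39
The minimum is 30 via D–G–F–A–K.

30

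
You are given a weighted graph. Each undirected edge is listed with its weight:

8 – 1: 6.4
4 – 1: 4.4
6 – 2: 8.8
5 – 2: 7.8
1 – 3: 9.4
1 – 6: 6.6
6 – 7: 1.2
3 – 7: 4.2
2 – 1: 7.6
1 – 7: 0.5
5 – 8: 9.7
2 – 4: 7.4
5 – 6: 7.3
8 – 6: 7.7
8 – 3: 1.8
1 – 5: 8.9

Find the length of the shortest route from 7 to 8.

6

Running Dijkstra from 7:
7: 0
1: 0.5  (via 7)
6: 1.2  (via 7)
3: 4.2  (via 7)
4: 4.9  (via 1)
8: 6  (via 3)
Shortest route: 7–3–8 = 6.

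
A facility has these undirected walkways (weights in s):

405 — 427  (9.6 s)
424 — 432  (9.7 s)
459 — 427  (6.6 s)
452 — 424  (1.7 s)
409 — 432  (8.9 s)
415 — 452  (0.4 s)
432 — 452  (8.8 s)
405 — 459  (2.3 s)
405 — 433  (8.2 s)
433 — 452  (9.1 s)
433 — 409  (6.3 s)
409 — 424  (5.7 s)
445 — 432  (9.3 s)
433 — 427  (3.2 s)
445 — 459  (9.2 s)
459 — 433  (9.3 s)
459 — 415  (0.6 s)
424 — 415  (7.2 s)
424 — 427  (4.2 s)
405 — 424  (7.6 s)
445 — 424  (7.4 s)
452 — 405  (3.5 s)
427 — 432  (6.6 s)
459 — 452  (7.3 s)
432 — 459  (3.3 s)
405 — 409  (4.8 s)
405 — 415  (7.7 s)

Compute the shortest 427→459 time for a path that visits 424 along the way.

6.9 s

Best 427 to 424: 427–424 costing 4.2
Shortest 424→459: 424–452–415–459 = 2.7
Total via 424: 4.2 + 2.7 = 6.9 s.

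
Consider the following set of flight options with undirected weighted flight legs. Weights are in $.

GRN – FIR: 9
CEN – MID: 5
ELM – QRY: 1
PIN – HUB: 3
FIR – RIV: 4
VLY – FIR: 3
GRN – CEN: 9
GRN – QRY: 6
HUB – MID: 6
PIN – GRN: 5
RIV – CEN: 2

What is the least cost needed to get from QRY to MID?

$20

Settle nodes by increasing distance from QRY:
QRY: 0
ELM: 1  (via QRY)
GRN: 6  (via QRY)
PIN: 11  (via GRN)
HUB: 14  (via PIN)
CEN: 15  (via GRN)
FIR: 15  (via GRN)
RIV: 17  (via CEN)
VLY: 18  (via FIR)
MID: 20  (via HUB)
Shortest route: QRY → GRN → PIN → HUB → MID = $20.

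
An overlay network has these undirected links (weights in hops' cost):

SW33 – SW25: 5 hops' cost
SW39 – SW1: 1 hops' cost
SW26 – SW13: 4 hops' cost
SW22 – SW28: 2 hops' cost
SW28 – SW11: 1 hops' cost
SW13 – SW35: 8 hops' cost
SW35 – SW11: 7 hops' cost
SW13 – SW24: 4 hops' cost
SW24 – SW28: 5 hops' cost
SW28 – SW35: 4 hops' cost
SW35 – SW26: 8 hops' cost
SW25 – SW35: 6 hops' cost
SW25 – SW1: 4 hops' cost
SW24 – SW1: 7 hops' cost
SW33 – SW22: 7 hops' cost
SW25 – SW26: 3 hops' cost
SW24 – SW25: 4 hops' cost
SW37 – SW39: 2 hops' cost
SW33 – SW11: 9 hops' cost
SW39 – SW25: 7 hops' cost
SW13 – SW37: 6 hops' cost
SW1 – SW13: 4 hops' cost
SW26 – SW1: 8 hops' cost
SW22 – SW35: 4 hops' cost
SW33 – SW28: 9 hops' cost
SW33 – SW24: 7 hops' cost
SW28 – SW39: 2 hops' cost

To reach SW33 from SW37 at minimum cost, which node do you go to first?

Candidate routes:
SW37 → SW39 → SW28 → SW22 → SW33: 2+2+2+7 = 13
SW37 → SW39 → SW1 → SW25 → SW33: 2+1+4+5 = 12
SW37 → SW39 → SW28 → SW33: 2+2+9 = 13
The minimum is 12 hops' cost via SW37 → SW39 → SW1 → SW25 → SW33.
So from SW37 the first move is to SW39.

SW39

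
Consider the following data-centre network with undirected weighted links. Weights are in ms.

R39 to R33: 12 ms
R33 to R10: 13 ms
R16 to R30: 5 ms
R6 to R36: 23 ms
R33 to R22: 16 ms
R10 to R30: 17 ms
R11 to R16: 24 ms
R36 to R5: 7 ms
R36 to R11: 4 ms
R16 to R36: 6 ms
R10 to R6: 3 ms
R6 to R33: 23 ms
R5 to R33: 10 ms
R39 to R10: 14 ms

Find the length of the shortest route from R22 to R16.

39 ms

Enumerating some paths:
R22 → R33 → R10 → R30 → R16: 16+13+17+5 = 51
R22 → R33 → R10 → R6 → R36 → R16: 16+13+3+23+6 = 61
R22 → R33 → R5 → R36 → R16: 16+10+7+6 = 39
Cheapest is R22 → R33 → R5 → R36 → R16 at 39 ms.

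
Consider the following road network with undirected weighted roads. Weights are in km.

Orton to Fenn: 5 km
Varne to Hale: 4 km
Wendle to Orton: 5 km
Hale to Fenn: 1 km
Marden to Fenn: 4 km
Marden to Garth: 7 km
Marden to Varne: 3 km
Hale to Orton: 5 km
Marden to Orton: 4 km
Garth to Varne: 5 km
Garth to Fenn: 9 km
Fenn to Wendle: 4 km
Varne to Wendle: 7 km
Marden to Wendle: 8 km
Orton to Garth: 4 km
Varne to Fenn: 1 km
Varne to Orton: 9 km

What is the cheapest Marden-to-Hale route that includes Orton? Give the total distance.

9 km

Best Marden to Orton: Marden–Orton costing 4
Best Orton to Hale: Orton–Hale costing 5
Total via Orton: 4 + 5 = 9 km.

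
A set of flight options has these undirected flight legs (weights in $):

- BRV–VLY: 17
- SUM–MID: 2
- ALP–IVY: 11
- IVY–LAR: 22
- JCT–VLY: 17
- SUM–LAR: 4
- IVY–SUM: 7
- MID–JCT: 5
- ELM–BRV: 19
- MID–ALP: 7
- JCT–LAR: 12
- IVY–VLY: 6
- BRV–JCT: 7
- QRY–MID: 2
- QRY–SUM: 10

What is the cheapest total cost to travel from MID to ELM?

$31

Compare a few routes:
MID → JCT → BRV → ELM: 5+7+19 = 31
MID → SUM → LAR → JCT → BRV → ELM: 2+4+12+7+19 = 44
Cheapest is MID → JCT → BRV → ELM at $31.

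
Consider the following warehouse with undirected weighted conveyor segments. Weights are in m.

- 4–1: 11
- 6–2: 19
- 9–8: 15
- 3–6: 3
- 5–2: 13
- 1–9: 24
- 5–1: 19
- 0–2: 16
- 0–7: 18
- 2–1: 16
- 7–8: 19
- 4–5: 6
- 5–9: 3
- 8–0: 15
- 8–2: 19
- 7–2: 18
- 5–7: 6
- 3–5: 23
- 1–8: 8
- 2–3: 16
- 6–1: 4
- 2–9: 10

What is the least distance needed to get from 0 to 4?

Shortest distances from 0:
0: 0
8: 15  (via 0)
2: 16  (via 0)
7: 18  (via 0)
1: 23  (via 8)
5: 24  (via 7)
9: 26  (via 2)
6: 27  (via 1)
3: 30  (via 6)
4: 30  (via 5)
Shortest route: 0–7–5–4 = 30 m.

30 m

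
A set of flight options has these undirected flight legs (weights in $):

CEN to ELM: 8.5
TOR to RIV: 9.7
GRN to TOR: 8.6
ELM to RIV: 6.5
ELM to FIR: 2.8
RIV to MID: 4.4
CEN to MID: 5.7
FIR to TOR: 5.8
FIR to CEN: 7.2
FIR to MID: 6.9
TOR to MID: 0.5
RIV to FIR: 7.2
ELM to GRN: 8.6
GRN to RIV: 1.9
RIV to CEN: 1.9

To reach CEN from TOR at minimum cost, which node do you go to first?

MID

Enumerating some paths:
TOR - MID - CEN: 0.5+5.7 = 6.2
TOR - MID - RIV - CEN: 0.5+4.4+1.9 = 6.8
Cheapest is TOR - MID - CEN at $6.2.
So from TOR the first move is to MID.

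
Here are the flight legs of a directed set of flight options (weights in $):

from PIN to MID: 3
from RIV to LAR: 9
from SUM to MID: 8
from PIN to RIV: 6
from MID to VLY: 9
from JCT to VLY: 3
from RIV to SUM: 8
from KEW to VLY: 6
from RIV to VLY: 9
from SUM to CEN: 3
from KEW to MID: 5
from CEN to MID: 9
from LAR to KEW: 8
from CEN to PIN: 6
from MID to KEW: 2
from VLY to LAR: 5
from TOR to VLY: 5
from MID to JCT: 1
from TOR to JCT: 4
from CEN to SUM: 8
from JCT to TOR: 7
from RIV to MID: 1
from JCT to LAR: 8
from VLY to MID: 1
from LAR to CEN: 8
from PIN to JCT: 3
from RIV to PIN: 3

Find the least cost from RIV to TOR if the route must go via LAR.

Best RIV to LAR: RIV–LAR costing 9
Best LAR to TOR: LAR–KEW–MID–JCT–TOR costing 21
Total via LAR: 9 + 21 = $30.

$30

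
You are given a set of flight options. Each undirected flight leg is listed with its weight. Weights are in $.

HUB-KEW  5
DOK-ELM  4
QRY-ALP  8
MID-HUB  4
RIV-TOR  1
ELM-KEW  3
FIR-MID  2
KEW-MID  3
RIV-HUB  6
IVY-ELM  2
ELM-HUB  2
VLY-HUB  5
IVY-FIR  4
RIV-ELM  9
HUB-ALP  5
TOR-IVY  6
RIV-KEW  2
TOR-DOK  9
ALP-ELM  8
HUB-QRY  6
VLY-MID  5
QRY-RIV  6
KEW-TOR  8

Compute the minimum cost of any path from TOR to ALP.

Settle nodes by increasing distance from TOR:
TOR: 0
RIV: 1  (via TOR)
KEW: 3  (via RIV)
ELM: 6  (via KEW)
MID: 6  (via KEW)
IVY: 6  (via TOR)
QRY: 7  (via RIV)
HUB: 7  (via RIV)
FIR: 8  (via MID)
DOK: 9  (via TOR)
VLY: 11  (via MID)
ALP: 12  (via HUB)
Shortest route: TOR → RIV → HUB → ALP = $12.

$12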